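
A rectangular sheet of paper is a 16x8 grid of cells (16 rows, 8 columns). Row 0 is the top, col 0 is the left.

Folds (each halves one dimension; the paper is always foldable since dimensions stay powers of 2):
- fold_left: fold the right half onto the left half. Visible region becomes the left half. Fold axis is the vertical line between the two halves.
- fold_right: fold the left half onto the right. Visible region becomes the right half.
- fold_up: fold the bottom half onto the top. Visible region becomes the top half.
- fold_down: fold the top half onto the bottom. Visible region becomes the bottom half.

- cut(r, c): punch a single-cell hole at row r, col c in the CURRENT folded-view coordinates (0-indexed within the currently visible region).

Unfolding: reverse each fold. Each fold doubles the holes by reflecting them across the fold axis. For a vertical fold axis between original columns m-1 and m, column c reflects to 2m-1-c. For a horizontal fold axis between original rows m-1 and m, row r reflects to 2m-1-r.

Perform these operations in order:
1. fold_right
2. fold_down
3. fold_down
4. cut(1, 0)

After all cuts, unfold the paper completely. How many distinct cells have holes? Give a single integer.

Answer: 8

Derivation:
Op 1 fold_right: fold axis v@4; visible region now rows[0,16) x cols[4,8) = 16x4
Op 2 fold_down: fold axis h@8; visible region now rows[8,16) x cols[4,8) = 8x4
Op 3 fold_down: fold axis h@12; visible region now rows[12,16) x cols[4,8) = 4x4
Op 4 cut(1, 0): punch at orig (13,4); cuts so far [(13, 4)]; region rows[12,16) x cols[4,8) = 4x4
Unfold 1 (reflect across h@12): 2 holes -> [(10, 4), (13, 4)]
Unfold 2 (reflect across h@8): 4 holes -> [(2, 4), (5, 4), (10, 4), (13, 4)]
Unfold 3 (reflect across v@4): 8 holes -> [(2, 3), (2, 4), (5, 3), (5, 4), (10, 3), (10, 4), (13, 3), (13, 4)]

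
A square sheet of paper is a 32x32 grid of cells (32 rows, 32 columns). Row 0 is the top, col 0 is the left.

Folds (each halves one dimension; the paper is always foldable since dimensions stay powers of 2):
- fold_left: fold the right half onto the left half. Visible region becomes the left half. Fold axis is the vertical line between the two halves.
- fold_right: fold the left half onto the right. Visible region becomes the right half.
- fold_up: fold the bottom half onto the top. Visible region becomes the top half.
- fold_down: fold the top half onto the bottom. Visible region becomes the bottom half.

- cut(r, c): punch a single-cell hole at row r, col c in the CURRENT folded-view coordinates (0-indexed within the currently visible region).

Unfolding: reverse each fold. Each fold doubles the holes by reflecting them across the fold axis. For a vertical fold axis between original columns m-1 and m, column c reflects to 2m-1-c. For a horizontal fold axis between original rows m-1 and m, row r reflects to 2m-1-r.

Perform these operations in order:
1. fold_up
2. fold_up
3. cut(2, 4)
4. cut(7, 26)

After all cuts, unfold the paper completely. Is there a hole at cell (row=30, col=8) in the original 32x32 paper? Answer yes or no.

Op 1 fold_up: fold axis h@16; visible region now rows[0,16) x cols[0,32) = 16x32
Op 2 fold_up: fold axis h@8; visible region now rows[0,8) x cols[0,32) = 8x32
Op 3 cut(2, 4): punch at orig (2,4); cuts so far [(2, 4)]; region rows[0,8) x cols[0,32) = 8x32
Op 4 cut(7, 26): punch at orig (7,26); cuts so far [(2, 4), (7, 26)]; region rows[0,8) x cols[0,32) = 8x32
Unfold 1 (reflect across h@8): 4 holes -> [(2, 4), (7, 26), (8, 26), (13, 4)]
Unfold 2 (reflect across h@16): 8 holes -> [(2, 4), (7, 26), (8, 26), (13, 4), (18, 4), (23, 26), (24, 26), (29, 4)]
Holes: [(2, 4), (7, 26), (8, 26), (13, 4), (18, 4), (23, 26), (24, 26), (29, 4)]

Answer: no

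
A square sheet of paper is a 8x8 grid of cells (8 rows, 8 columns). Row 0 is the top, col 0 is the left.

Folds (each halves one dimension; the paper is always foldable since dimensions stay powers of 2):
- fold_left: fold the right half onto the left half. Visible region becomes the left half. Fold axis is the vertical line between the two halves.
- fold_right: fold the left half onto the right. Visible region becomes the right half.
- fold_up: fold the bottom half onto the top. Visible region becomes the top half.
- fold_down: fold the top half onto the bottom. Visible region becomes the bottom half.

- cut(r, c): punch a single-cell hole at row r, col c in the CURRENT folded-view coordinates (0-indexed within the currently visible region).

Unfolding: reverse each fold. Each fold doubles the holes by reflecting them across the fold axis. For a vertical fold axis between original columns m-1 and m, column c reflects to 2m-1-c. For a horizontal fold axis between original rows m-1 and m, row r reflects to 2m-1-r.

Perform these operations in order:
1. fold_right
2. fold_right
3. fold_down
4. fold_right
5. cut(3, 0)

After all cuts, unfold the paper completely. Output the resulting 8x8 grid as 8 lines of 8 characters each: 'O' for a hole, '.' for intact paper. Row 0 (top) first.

Answer: OOOOOOOO
........
........
........
........
........
........
OOOOOOOO

Derivation:
Op 1 fold_right: fold axis v@4; visible region now rows[0,8) x cols[4,8) = 8x4
Op 2 fold_right: fold axis v@6; visible region now rows[0,8) x cols[6,8) = 8x2
Op 3 fold_down: fold axis h@4; visible region now rows[4,8) x cols[6,8) = 4x2
Op 4 fold_right: fold axis v@7; visible region now rows[4,8) x cols[7,8) = 4x1
Op 5 cut(3, 0): punch at orig (7,7); cuts so far [(7, 7)]; region rows[4,8) x cols[7,8) = 4x1
Unfold 1 (reflect across v@7): 2 holes -> [(7, 6), (7, 7)]
Unfold 2 (reflect across h@4): 4 holes -> [(0, 6), (0, 7), (7, 6), (7, 7)]
Unfold 3 (reflect across v@6): 8 holes -> [(0, 4), (0, 5), (0, 6), (0, 7), (7, 4), (7, 5), (7, 6), (7, 7)]
Unfold 4 (reflect across v@4): 16 holes -> [(0, 0), (0, 1), (0, 2), (0, 3), (0, 4), (0, 5), (0, 6), (0, 7), (7, 0), (7, 1), (7, 2), (7, 3), (7, 4), (7, 5), (7, 6), (7, 7)]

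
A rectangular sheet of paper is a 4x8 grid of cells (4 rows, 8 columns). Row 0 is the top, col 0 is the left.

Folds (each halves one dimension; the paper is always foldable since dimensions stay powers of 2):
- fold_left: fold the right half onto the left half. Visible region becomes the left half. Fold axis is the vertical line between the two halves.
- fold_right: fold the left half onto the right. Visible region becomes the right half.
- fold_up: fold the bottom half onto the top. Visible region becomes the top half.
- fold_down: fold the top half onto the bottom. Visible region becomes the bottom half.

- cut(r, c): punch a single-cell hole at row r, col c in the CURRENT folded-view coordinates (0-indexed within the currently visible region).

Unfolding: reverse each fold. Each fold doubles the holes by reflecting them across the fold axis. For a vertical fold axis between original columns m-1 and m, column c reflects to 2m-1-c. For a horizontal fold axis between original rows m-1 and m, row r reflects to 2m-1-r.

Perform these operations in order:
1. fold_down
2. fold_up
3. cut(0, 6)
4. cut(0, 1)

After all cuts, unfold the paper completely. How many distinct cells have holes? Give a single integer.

Answer: 8

Derivation:
Op 1 fold_down: fold axis h@2; visible region now rows[2,4) x cols[0,8) = 2x8
Op 2 fold_up: fold axis h@3; visible region now rows[2,3) x cols[0,8) = 1x8
Op 3 cut(0, 6): punch at orig (2,6); cuts so far [(2, 6)]; region rows[2,3) x cols[0,8) = 1x8
Op 4 cut(0, 1): punch at orig (2,1); cuts so far [(2, 1), (2, 6)]; region rows[2,3) x cols[0,8) = 1x8
Unfold 1 (reflect across h@3): 4 holes -> [(2, 1), (2, 6), (3, 1), (3, 6)]
Unfold 2 (reflect across h@2): 8 holes -> [(0, 1), (0, 6), (1, 1), (1, 6), (2, 1), (2, 6), (3, 1), (3, 6)]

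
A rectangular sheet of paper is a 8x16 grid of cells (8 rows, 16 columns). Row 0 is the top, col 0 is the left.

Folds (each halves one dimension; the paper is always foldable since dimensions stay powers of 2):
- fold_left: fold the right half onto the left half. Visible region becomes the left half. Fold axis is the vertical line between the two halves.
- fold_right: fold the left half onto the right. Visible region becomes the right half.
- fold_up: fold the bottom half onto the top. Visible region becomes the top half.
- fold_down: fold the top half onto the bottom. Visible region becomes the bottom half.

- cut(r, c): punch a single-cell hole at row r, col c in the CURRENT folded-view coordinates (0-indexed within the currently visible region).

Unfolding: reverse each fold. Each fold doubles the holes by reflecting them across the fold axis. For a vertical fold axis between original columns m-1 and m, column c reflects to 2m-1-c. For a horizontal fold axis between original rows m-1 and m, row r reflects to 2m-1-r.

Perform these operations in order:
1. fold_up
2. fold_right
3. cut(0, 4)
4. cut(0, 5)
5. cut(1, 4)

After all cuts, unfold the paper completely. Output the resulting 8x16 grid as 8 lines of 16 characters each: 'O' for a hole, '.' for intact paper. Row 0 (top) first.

Op 1 fold_up: fold axis h@4; visible region now rows[0,4) x cols[0,16) = 4x16
Op 2 fold_right: fold axis v@8; visible region now rows[0,4) x cols[8,16) = 4x8
Op 3 cut(0, 4): punch at orig (0,12); cuts so far [(0, 12)]; region rows[0,4) x cols[8,16) = 4x8
Op 4 cut(0, 5): punch at orig (0,13); cuts so far [(0, 12), (0, 13)]; region rows[0,4) x cols[8,16) = 4x8
Op 5 cut(1, 4): punch at orig (1,12); cuts so far [(0, 12), (0, 13), (1, 12)]; region rows[0,4) x cols[8,16) = 4x8
Unfold 1 (reflect across v@8): 6 holes -> [(0, 2), (0, 3), (0, 12), (0, 13), (1, 3), (1, 12)]
Unfold 2 (reflect across h@4): 12 holes -> [(0, 2), (0, 3), (0, 12), (0, 13), (1, 3), (1, 12), (6, 3), (6, 12), (7, 2), (7, 3), (7, 12), (7, 13)]

Answer: ..OO........OO..
...O........O...
................
................
................
................
...O........O...
..OO........OO..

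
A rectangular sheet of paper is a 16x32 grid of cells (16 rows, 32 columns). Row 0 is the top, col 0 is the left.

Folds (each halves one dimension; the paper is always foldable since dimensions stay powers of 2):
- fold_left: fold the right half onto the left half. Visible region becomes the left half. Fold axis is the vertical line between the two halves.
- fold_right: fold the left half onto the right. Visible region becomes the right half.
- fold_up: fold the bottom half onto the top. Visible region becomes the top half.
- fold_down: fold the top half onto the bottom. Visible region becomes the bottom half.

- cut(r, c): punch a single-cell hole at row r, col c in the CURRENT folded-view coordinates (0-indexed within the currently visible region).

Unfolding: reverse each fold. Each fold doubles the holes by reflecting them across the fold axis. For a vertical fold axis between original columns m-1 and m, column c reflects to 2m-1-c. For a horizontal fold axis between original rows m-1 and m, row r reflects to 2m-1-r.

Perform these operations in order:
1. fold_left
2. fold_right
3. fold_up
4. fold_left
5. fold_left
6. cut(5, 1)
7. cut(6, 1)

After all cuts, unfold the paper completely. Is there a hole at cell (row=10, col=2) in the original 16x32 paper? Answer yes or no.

Op 1 fold_left: fold axis v@16; visible region now rows[0,16) x cols[0,16) = 16x16
Op 2 fold_right: fold axis v@8; visible region now rows[0,16) x cols[8,16) = 16x8
Op 3 fold_up: fold axis h@8; visible region now rows[0,8) x cols[8,16) = 8x8
Op 4 fold_left: fold axis v@12; visible region now rows[0,8) x cols[8,12) = 8x4
Op 5 fold_left: fold axis v@10; visible region now rows[0,8) x cols[8,10) = 8x2
Op 6 cut(5, 1): punch at orig (5,9); cuts so far [(5, 9)]; region rows[0,8) x cols[8,10) = 8x2
Op 7 cut(6, 1): punch at orig (6,9); cuts so far [(5, 9), (6, 9)]; region rows[0,8) x cols[8,10) = 8x2
Unfold 1 (reflect across v@10): 4 holes -> [(5, 9), (5, 10), (6, 9), (6, 10)]
Unfold 2 (reflect across v@12): 8 holes -> [(5, 9), (5, 10), (5, 13), (5, 14), (6, 9), (6, 10), (6, 13), (6, 14)]
Unfold 3 (reflect across h@8): 16 holes -> [(5, 9), (5, 10), (5, 13), (5, 14), (6, 9), (6, 10), (6, 13), (6, 14), (9, 9), (9, 10), (9, 13), (9, 14), (10, 9), (10, 10), (10, 13), (10, 14)]
Unfold 4 (reflect across v@8): 32 holes -> [(5, 1), (5, 2), (5, 5), (5, 6), (5, 9), (5, 10), (5, 13), (5, 14), (6, 1), (6, 2), (6, 5), (6, 6), (6, 9), (6, 10), (6, 13), (6, 14), (9, 1), (9, 2), (9, 5), (9, 6), (9, 9), (9, 10), (9, 13), (9, 14), (10, 1), (10, 2), (10, 5), (10, 6), (10, 9), (10, 10), (10, 13), (10, 14)]
Unfold 5 (reflect across v@16): 64 holes -> [(5, 1), (5, 2), (5, 5), (5, 6), (5, 9), (5, 10), (5, 13), (5, 14), (5, 17), (5, 18), (5, 21), (5, 22), (5, 25), (5, 26), (5, 29), (5, 30), (6, 1), (6, 2), (6, 5), (6, 6), (6, 9), (6, 10), (6, 13), (6, 14), (6, 17), (6, 18), (6, 21), (6, 22), (6, 25), (6, 26), (6, 29), (6, 30), (9, 1), (9, 2), (9, 5), (9, 6), (9, 9), (9, 10), (9, 13), (9, 14), (9, 17), (9, 18), (9, 21), (9, 22), (9, 25), (9, 26), (9, 29), (9, 30), (10, 1), (10, 2), (10, 5), (10, 6), (10, 9), (10, 10), (10, 13), (10, 14), (10, 17), (10, 18), (10, 21), (10, 22), (10, 25), (10, 26), (10, 29), (10, 30)]
Holes: [(5, 1), (5, 2), (5, 5), (5, 6), (5, 9), (5, 10), (5, 13), (5, 14), (5, 17), (5, 18), (5, 21), (5, 22), (5, 25), (5, 26), (5, 29), (5, 30), (6, 1), (6, 2), (6, 5), (6, 6), (6, 9), (6, 10), (6, 13), (6, 14), (6, 17), (6, 18), (6, 21), (6, 22), (6, 25), (6, 26), (6, 29), (6, 30), (9, 1), (9, 2), (9, 5), (9, 6), (9, 9), (9, 10), (9, 13), (9, 14), (9, 17), (9, 18), (9, 21), (9, 22), (9, 25), (9, 26), (9, 29), (9, 30), (10, 1), (10, 2), (10, 5), (10, 6), (10, 9), (10, 10), (10, 13), (10, 14), (10, 17), (10, 18), (10, 21), (10, 22), (10, 25), (10, 26), (10, 29), (10, 30)]

Answer: yes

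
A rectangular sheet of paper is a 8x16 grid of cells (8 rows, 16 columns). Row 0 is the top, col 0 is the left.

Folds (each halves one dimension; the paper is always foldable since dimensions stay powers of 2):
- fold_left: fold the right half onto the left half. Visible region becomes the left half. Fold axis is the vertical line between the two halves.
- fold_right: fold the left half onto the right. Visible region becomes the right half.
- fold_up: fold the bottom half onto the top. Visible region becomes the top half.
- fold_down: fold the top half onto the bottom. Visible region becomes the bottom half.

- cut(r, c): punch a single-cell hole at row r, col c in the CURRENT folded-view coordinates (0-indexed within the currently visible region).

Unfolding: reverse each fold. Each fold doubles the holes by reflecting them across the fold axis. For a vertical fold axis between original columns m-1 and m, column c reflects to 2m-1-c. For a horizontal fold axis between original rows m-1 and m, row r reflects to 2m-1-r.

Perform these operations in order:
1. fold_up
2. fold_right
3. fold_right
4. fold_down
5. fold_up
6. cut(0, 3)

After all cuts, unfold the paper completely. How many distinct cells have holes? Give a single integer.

Op 1 fold_up: fold axis h@4; visible region now rows[0,4) x cols[0,16) = 4x16
Op 2 fold_right: fold axis v@8; visible region now rows[0,4) x cols[8,16) = 4x8
Op 3 fold_right: fold axis v@12; visible region now rows[0,4) x cols[12,16) = 4x4
Op 4 fold_down: fold axis h@2; visible region now rows[2,4) x cols[12,16) = 2x4
Op 5 fold_up: fold axis h@3; visible region now rows[2,3) x cols[12,16) = 1x4
Op 6 cut(0, 3): punch at orig (2,15); cuts so far [(2, 15)]; region rows[2,3) x cols[12,16) = 1x4
Unfold 1 (reflect across h@3): 2 holes -> [(2, 15), (3, 15)]
Unfold 2 (reflect across h@2): 4 holes -> [(0, 15), (1, 15), (2, 15), (3, 15)]
Unfold 3 (reflect across v@12): 8 holes -> [(0, 8), (0, 15), (1, 8), (1, 15), (2, 8), (2, 15), (3, 8), (3, 15)]
Unfold 4 (reflect across v@8): 16 holes -> [(0, 0), (0, 7), (0, 8), (0, 15), (1, 0), (1, 7), (1, 8), (1, 15), (2, 0), (2, 7), (2, 8), (2, 15), (3, 0), (3, 7), (3, 8), (3, 15)]
Unfold 5 (reflect across h@4): 32 holes -> [(0, 0), (0, 7), (0, 8), (0, 15), (1, 0), (1, 7), (1, 8), (1, 15), (2, 0), (2, 7), (2, 8), (2, 15), (3, 0), (3, 7), (3, 8), (3, 15), (4, 0), (4, 7), (4, 8), (4, 15), (5, 0), (5, 7), (5, 8), (5, 15), (6, 0), (6, 7), (6, 8), (6, 15), (7, 0), (7, 7), (7, 8), (7, 15)]

Answer: 32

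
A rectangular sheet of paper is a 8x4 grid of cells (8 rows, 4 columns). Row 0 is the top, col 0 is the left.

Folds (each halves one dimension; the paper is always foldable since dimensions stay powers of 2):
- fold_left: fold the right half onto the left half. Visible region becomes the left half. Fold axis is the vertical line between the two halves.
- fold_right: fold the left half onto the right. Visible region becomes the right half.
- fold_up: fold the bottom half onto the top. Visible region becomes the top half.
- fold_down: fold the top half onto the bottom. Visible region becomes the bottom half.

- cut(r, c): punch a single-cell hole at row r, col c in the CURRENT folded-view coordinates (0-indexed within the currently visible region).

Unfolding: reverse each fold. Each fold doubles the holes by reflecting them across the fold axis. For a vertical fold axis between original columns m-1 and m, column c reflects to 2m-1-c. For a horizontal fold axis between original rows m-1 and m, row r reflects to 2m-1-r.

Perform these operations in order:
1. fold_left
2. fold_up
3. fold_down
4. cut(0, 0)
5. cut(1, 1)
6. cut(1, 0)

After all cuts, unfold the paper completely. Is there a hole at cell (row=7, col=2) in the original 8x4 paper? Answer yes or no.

Answer: yes

Derivation:
Op 1 fold_left: fold axis v@2; visible region now rows[0,8) x cols[0,2) = 8x2
Op 2 fold_up: fold axis h@4; visible region now rows[0,4) x cols[0,2) = 4x2
Op 3 fold_down: fold axis h@2; visible region now rows[2,4) x cols[0,2) = 2x2
Op 4 cut(0, 0): punch at orig (2,0); cuts so far [(2, 0)]; region rows[2,4) x cols[0,2) = 2x2
Op 5 cut(1, 1): punch at orig (3,1); cuts so far [(2, 0), (3, 1)]; region rows[2,4) x cols[0,2) = 2x2
Op 6 cut(1, 0): punch at orig (3,0); cuts so far [(2, 0), (3, 0), (3, 1)]; region rows[2,4) x cols[0,2) = 2x2
Unfold 1 (reflect across h@2): 6 holes -> [(0, 0), (0, 1), (1, 0), (2, 0), (3, 0), (3, 1)]
Unfold 2 (reflect across h@4): 12 holes -> [(0, 0), (0, 1), (1, 0), (2, 0), (3, 0), (3, 1), (4, 0), (4, 1), (5, 0), (6, 0), (7, 0), (7, 1)]
Unfold 3 (reflect across v@2): 24 holes -> [(0, 0), (0, 1), (0, 2), (0, 3), (1, 0), (1, 3), (2, 0), (2, 3), (3, 0), (3, 1), (3, 2), (3, 3), (4, 0), (4, 1), (4, 2), (4, 3), (5, 0), (5, 3), (6, 0), (6, 3), (7, 0), (7, 1), (7, 2), (7, 3)]
Holes: [(0, 0), (0, 1), (0, 2), (0, 3), (1, 0), (1, 3), (2, 0), (2, 3), (3, 0), (3, 1), (3, 2), (3, 3), (4, 0), (4, 1), (4, 2), (4, 3), (5, 0), (5, 3), (6, 0), (6, 3), (7, 0), (7, 1), (7, 2), (7, 3)]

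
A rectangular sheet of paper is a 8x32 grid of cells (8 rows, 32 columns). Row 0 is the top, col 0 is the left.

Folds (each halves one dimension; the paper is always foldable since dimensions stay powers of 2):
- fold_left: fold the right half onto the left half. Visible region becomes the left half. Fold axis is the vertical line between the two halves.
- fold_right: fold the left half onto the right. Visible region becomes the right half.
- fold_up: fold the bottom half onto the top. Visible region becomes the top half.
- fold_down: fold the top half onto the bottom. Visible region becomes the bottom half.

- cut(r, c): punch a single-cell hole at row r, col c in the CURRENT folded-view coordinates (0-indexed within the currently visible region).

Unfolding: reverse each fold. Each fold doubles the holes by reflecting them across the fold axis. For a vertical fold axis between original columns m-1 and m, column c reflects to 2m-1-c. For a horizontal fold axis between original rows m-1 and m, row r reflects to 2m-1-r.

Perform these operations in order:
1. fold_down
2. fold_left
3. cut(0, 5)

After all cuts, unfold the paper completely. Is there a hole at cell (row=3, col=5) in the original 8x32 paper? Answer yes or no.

Answer: yes

Derivation:
Op 1 fold_down: fold axis h@4; visible region now rows[4,8) x cols[0,32) = 4x32
Op 2 fold_left: fold axis v@16; visible region now rows[4,8) x cols[0,16) = 4x16
Op 3 cut(0, 5): punch at orig (4,5); cuts so far [(4, 5)]; region rows[4,8) x cols[0,16) = 4x16
Unfold 1 (reflect across v@16): 2 holes -> [(4, 5), (4, 26)]
Unfold 2 (reflect across h@4): 4 holes -> [(3, 5), (3, 26), (4, 5), (4, 26)]
Holes: [(3, 5), (3, 26), (4, 5), (4, 26)]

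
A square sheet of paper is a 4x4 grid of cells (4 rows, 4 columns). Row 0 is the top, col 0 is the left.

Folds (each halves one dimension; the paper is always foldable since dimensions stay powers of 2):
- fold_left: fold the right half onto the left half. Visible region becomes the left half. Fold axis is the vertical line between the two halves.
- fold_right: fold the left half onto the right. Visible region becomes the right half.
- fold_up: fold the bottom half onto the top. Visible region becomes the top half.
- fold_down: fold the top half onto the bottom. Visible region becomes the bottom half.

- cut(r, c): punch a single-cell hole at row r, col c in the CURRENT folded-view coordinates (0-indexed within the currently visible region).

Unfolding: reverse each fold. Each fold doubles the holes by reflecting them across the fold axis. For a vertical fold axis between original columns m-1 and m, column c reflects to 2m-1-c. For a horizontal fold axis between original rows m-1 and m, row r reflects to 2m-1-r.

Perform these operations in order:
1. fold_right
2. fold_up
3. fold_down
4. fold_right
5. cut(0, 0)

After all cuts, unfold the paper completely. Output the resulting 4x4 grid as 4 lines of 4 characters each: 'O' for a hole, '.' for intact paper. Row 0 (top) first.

Answer: OOOO
OOOO
OOOO
OOOO

Derivation:
Op 1 fold_right: fold axis v@2; visible region now rows[0,4) x cols[2,4) = 4x2
Op 2 fold_up: fold axis h@2; visible region now rows[0,2) x cols[2,4) = 2x2
Op 3 fold_down: fold axis h@1; visible region now rows[1,2) x cols[2,4) = 1x2
Op 4 fold_right: fold axis v@3; visible region now rows[1,2) x cols[3,4) = 1x1
Op 5 cut(0, 0): punch at orig (1,3); cuts so far [(1, 3)]; region rows[1,2) x cols[3,4) = 1x1
Unfold 1 (reflect across v@3): 2 holes -> [(1, 2), (1, 3)]
Unfold 2 (reflect across h@1): 4 holes -> [(0, 2), (0, 3), (1, 2), (1, 3)]
Unfold 3 (reflect across h@2): 8 holes -> [(0, 2), (0, 3), (1, 2), (1, 3), (2, 2), (2, 3), (3, 2), (3, 3)]
Unfold 4 (reflect across v@2): 16 holes -> [(0, 0), (0, 1), (0, 2), (0, 3), (1, 0), (1, 1), (1, 2), (1, 3), (2, 0), (2, 1), (2, 2), (2, 3), (3, 0), (3, 1), (3, 2), (3, 3)]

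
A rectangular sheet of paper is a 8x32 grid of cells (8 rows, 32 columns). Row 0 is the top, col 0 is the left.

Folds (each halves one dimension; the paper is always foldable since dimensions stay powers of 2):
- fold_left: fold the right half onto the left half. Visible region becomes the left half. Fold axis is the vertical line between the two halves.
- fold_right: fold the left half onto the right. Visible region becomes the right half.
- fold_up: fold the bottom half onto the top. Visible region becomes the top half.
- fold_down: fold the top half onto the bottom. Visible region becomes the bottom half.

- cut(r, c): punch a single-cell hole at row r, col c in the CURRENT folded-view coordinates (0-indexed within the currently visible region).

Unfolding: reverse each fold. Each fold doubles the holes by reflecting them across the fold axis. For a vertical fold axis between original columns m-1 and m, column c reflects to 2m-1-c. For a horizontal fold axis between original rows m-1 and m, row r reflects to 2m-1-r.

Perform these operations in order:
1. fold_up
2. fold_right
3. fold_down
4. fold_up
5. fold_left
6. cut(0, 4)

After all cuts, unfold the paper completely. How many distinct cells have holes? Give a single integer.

Answer: 32

Derivation:
Op 1 fold_up: fold axis h@4; visible region now rows[0,4) x cols[0,32) = 4x32
Op 2 fold_right: fold axis v@16; visible region now rows[0,4) x cols[16,32) = 4x16
Op 3 fold_down: fold axis h@2; visible region now rows[2,4) x cols[16,32) = 2x16
Op 4 fold_up: fold axis h@3; visible region now rows[2,3) x cols[16,32) = 1x16
Op 5 fold_left: fold axis v@24; visible region now rows[2,3) x cols[16,24) = 1x8
Op 6 cut(0, 4): punch at orig (2,20); cuts so far [(2, 20)]; region rows[2,3) x cols[16,24) = 1x8
Unfold 1 (reflect across v@24): 2 holes -> [(2, 20), (2, 27)]
Unfold 2 (reflect across h@3): 4 holes -> [(2, 20), (2, 27), (3, 20), (3, 27)]
Unfold 3 (reflect across h@2): 8 holes -> [(0, 20), (0, 27), (1, 20), (1, 27), (2, 20), (2, 27), (3, 20), (3, 27)]
Unfold 4 (reflect across v@16): 16 holes -> [(0, 4), (0, 11), (0, 20), (0, 27), (1, 4), (1, 11), (1, 20), (1, 27), (2, 4), (2, 11), (2, 20), (2, 27), (3, 4), (3, 11), (3, 20), (3, 27)]
Unfold 5 (reflect across h@4): 32 holes -> [(0, 4), (0, 11), (0, 20), (0, 27), (1, 4), (1, 11), (1, 20), (1, 27), (2, 4), (2, 11), (2, 20), (2, 27), (3, 4), (3, 11), (3, 20), (3, 27), (4, 4), (4, 11), (4, 20), (4, 27), (5, 4), (5, 11), (5, 20), (5, 27), (6, 4), (6, 11), (6, 20), (6, 27), (7, 4), (7, 11), (7, 20), (7, 27)]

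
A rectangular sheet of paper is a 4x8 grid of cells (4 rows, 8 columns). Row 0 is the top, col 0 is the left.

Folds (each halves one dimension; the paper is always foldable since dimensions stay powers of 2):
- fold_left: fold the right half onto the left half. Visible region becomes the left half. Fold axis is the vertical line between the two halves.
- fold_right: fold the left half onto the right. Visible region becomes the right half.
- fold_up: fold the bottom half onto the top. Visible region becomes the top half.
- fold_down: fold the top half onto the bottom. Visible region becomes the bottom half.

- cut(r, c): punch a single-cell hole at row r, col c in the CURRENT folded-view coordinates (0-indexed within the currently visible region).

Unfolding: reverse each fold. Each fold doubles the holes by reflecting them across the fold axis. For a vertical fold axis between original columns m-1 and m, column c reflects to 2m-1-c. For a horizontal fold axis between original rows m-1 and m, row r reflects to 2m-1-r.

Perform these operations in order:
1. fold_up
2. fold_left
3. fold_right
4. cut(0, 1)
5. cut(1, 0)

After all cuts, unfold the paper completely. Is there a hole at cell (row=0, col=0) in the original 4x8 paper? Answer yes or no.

Op 1 fold_up: fold axis h@2; visible region now rows[0,2) x cols[0,8) = 2x8
Op 2 fold_left: fold axis v@4; visible region now rows[0,2) x cols[0,4) = 2x4
Op 3 fold_right: fold axis v@2; visible region now rows[0,2) x cols[2,4) = 2x2
Op 4 cut(0, 1): punch at orig (0,3); cuts so far [(0, 3)]; region rows[0,2) x cols[2,4) = 2x2
Op 5 cut(1, 0): punch at orig (1,2); cuts so far [(0, 3), (1, 2)]; region rows[0,2) x cols[2,4) = 2x2
Unfold 1 (reflect across v@2): 4 holes -> [(0, 0), (0, 3), (1, 1), (1, 2)]
Unfold 2 (reflect across v@4): 8 holes -> [(0, 0), (0, 3), (0, 4), (0, 7), (1, 1), (1, 2), (1, 5), (1, 6)]
Unfold 3 (reflect across h@2): 16 holes -> [(0, 0), (0, 3), (0, 4), (0, 7), (1, 1), (1, 2), (1, 5), (1, 6), (2, 1), (2, 2), (2, 5), (2, 6), (3, 0), (3, 3), (3, 4), (3, 7)]
Holes: [(0, 0), (0, 3), (0, 4), (0, 7), (1, 1), (1, 2), (1, 5), (1, 6), (2, 1), (2, 2), (2, 5), (2, 6), (3, 0), (3, 3), (3, 4), (3, 7)]

Answer: yes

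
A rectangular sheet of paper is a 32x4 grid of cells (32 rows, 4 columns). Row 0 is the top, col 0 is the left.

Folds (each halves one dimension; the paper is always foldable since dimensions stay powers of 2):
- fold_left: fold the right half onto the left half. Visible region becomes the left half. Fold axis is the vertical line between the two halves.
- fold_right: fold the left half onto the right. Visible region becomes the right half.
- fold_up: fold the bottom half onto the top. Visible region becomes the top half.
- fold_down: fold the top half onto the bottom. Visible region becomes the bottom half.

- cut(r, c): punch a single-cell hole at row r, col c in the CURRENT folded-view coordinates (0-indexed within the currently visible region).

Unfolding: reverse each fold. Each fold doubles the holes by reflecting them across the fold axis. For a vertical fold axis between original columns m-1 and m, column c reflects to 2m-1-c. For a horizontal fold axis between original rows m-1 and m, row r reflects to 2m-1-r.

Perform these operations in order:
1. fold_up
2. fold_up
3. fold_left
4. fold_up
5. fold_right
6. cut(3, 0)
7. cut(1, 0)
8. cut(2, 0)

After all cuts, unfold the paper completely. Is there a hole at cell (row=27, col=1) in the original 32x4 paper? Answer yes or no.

Answer: yes

Derivation:
Op 1 fold_up: fold axis h@16; visible region now rows[0,16) x cols[0,4) = 16x4
Op 2 fold_up: fold axis h@8; visible region now rows[0,8) x cols[0,4) = 8x4
Op 3 fold_left: fold axis v@2; visible region now rows[0,8) x cols[0,2) = 8x2
Op 4 fold_up: fold axis h@4; visible region now rows[0,4) x cols[0,2) = 4x2
Op 5 fold_right: fold axis v@1; visible region now rows[0,4) x cols[1,2) = 4x1
Op 6 cut(3, 0): punch at orig (3,1); cuts so far [(3, 1)]; region rows[0,4) x cols[1,2) = 4x1
Op 7 cut(1, 0): punch at orig (1,1); cuts so far [(1, 1), (3, 1)]; region rows[0,4) x cols[1,2) = 4x1
Op 8 cut(2, 0): punch at orig (2,1); cuts so far [(1, 1), (2, 1), (3, 1)]; region rows[0,4) x cols[1,2) = 4x1
Unfold 1 (reflect across v@1): 6 holes -> [(1, 0), (1, 1), (2, 0), (2, 1), (3, 0), (3, 1)]
Unfold 2 (reflect across h@4): 12 holes -> [(1, 0), (1, 1), (2, 0), (2, 1), (3, 0), (3, 1), (4, 0), (4, 1), (5, 0), (5, 1), (6, 0), (6, 1)]
Unfold 3 (reflect across v@2): 24 holes -> [(1, 0), (1, 1), (1, 2), (1, 3), (2, 0), (2, 1), (2, 2), (2, 3), (3, 0), (3, 1), (3, 2), (3, 3), (4, 0), (4, 1), (4, 2), (4, 3), (5, 0), (5, 1), (5, 2), (5, 3), (6, 0), (6, 1), (6, 2), (6, 3)]
Unfold 4 (reflect across h@8): 48 holes -> [(1, 0), (1, 1), (1, 2), (1, 3), (2, 0), (2, 1), (2, 2), (2, 3), (3, 0), (3, 1), (3, 2), (3, 3), (4, 0), (4, 1), (4, 2), (4, 3), (5, 0), (5, 1), (5, 2), (5, 3), (6, 0), (6, 1), (6, 2), (6, 3), (9, 0), (9, 1), (9, 2), (9, 3), (10, 0), (10, 1), (10, 2), (10, 3), (11, 0), (11, 1), (11, 2), (11, 3), (12, 0), (12, 1), (12, 2), (12, 3), (13, 0), (13, 1), (13, 2), (13, 3), (14, 0), (14, 1), (14, 2), (14, 3)]
Unfold 5 (reflect across h@16): 96 holes -> [(1, 0), (1, 1), (1, 2), (1, 3), (2, 0), (2, 1), (2, 2), (2, 3), (3, 0), (3, 1), (3, 2), (3, 3), (4, 0), (4, 1), (4, 2), (4, 3), (5, 0), (5, 1), (5, 2), (5, 3), (6, 0), (6, 1), (6, 2), (6, 3), (9, 0), (9, 1), (9, 2), (9, 3), (10, 0), (10, 1), (10, 2), (10, 3), (11, 0), (11, 1), (11, 2), (11, 3), (12, 0), (12, 1), (12, 2), (12, 3), (13, 0), (13, 1), (13, 2), (13, 3), (14, 0), (14, 1), (14, 2), (14, 3), (17, 0), (17, 1), (17, 2), (17, 3), (18, 0), (18, 1), (18, 2), (18, 3), (19, 0), (19, 1), (19, 2), (19, 3), (20, 0), (20, 1), (20, 2), (20, 3), (21, 0), (21, 1), (21, 2), (21, 3), (22, 0), (22, 1), (22, 2), (22, 3), (25, 0), (25, 1), (25, 2), (25, 3), (26, 0), (26, 1), (26, 2), (26, 3), (27, 0), (27, 1), (27, 2), (27, 3), (28, 0), (28, 1), (28, 2), (28, 3), (29, 0), (29, 1), (29, 2), (29, 3), (30, 0), (30, 1), (30, 2), (30, 3)]
Holes: [(1, 0), (1, 1), (1, 2), (1, 3), (2, 0), (2, 1), (2, 2), (2, 3), (3, 0), (3, 1), (3, 2), (3, 3), (4, 0), (4, 1), (4, 2), (4, 3), (5, 0), (5, 1), (5, 2), (5, 3), (6, 0), (6, 1), (6, 2), (6, 3), (9, 0), (9, 1), (9, 2), (9, 3), (10, 0), (10, 1), (10, 2), (10, 3), (11, 0), (11, 1), (11, 2), (11, 3), (12, 0), (12, 1), (12, 2), (12, 3), (13, 0), (13, 1), (13, 2), (13, 3), (14, 0), (14, 1), (14, 2), (14, 3), (17, 0), (17, 1), (17, 2), (17, 3), (18, 0), (18, 1), (18, 2), (18, 3), (19, 0), (19, 1), (19, 2), (19, 3), (20, 0), (20, 1), (20, 2), (20, 3), (21, 0), (21, 1), (21, 2), (21, 3), (22, 0), (22, 1), (22, 2), (22, 3), (25, 0), (25, 1), (25, 2), (25, 3), (26, 0), (26, 1), (26, 2), (26, 3), (27, 0), (27, 1), (27, 2), (27, 3), (28, 0), (28, 1), (28, 2), (28, 3), (29, 0), (29, 1), (29, 2), (29, 3), (30, 0), (30, 1), (30, 2), (30, 3)]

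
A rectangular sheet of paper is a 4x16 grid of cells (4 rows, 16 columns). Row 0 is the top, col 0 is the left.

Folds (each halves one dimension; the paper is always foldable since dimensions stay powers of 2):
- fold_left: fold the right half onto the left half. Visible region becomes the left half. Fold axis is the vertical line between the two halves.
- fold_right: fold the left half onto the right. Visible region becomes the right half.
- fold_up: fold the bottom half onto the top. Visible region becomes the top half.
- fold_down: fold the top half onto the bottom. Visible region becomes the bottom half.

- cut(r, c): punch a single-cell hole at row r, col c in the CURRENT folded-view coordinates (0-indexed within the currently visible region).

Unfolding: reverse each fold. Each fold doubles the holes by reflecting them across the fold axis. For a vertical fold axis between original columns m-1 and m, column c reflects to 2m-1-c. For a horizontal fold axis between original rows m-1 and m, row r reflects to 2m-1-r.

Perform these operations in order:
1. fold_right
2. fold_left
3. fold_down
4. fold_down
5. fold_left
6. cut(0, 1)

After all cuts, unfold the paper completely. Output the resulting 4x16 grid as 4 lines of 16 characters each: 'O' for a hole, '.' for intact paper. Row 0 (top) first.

Op 1 fold_right: fold axis v@8; visible region now rows[0,4) x cols[8,16) = 4x8
Op 2 fold_left: fold axis v@12; visible region now rows[0,4) x cols[8,12) = 4x4
Op 3 fold_down: fold axis h@2; visible region now rows[2,4) x cols[8,12) = 2x4
Op 4 fold_down: fold axis h@3; visible region now rows[3,4) x cols[8,12) = 1x4
Op 5 fold_left: fold axis v@10; visible region now rows[3,4) x cols[8,10) = 1x2
Op 6 cut(0, 1): punch at orig (3,9); cuts so far [(3, 9)]; region rows[3,4) x cols[8,10) = 1x2
Unfold 1 (reflect across v@10): 2 holes -> [(3, 9), (3, 10)]
Unfold 2 (reflect across h@3): 4 holes -> [(2, 9), (2, 10), (3, 9), (3, 10)]
Unfold 3 (reflect across h@2): 8 holes -> [(0, 9), (0, 10), (1, 9), (1, 10), (2, 9), (2, 10), (3, 9), (3, 10)]
Unfold 4 (reflect across v@12): 16 holes -> [(0, 9), (0, 10), (0, 13), (0, 14), (1, 9), (1, 10), (1, 13), (1, 14), (2, 9), (2, 10), (2, 13), (2, 14), (3, 9), (3, 10), (3, 13), (3, 14)]
Unfold 5 (reflect across v@8): 32 holes -> [(0, 1), (0, 2), (0, 5), (0, 6), (0, 9), (0, 10), (0, 13), (0, 14), (1, 1), (1, 2), (1, 5), (1, 6), (1, 9), (1, 10), (1, 13), (1, 14), (2, 1), (2, 2), (2, 5), (2, 6), (2, 9), (2, 10), (2, 13), (2, 14), (3, 1), (3, 2), (3, 5), (3, 6), (3, 9), (3, 10), (3, 13), (3, 14)]

Answer: .OO..OO..OO..OO.
.OO..OO..OO..OO.
.OO..OO..OO..OO.
.OO..OO..OO..OO.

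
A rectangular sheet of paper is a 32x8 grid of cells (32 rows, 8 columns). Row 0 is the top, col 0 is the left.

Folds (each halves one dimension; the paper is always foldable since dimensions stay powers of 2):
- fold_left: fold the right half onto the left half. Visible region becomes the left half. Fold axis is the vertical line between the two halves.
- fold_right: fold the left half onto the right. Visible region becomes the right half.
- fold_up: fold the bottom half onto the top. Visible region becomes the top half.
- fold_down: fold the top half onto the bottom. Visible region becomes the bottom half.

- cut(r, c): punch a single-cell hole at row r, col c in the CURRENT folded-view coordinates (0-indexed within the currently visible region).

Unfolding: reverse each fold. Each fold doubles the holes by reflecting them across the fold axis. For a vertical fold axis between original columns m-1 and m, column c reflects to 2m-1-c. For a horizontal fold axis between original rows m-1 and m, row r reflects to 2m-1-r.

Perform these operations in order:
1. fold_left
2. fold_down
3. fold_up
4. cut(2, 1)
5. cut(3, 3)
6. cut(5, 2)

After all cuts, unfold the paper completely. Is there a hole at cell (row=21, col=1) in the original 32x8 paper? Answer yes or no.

Answer: no

Derivation:
Op 1 fold_left: fold axis v@4; visible region now rows[0,32) x cols[0,4) = 32x4
Op 2 fold_down: fold axis h@16; visible region now rows[16,32) x cols[0,4) = 16x4
Op 3 fold_up: fold axis h@24; visible region now rows[16,24) x cols[0,4) = 8x4
Op 4 cut(2, 1): punch at orig (18,1); cuts so far [(18, 1)]; region rows[16,24) x cols[0,4) = 8x4
Op 5 cut(3, 3): punch at orig (19,3); cuts so far [(18, 1), (19, 3)]; region rows[16,24) x cols[0,4) = 8x4
Op 6 cut(5, 2): punch at orig (21,2); cuts so far [(18, 1), (19, 3), (21, 2)]; region rows[16,24) x cols[0,4) = 8x4
Unfold 1 (reflect across h@24): 6 holes -> [(18, 1), (19, 3), (21, 2), (26, 2), (28, 3), (29, 1)]
Unfold 2 (reflect across h@16): 12 holes -> [(2, 1), (3, 3), (5, 2), (10, 2), (12, 3), (13, 1), (18, 1), (19, 3), (21, 2), (26, 2), (28, 3), (29, 1)]
Unfold 3 (reflect across v@4): 24 holes -> [(2, 1), (2, 6), (3, 3), (3, 4), (5, 2), (5, 5), (10, 2), (10, 5), (12, 3), (12, 4), (13, 1), (13, 6), (18, 1), (18, 6), (19, 3), (19, 4), (21, 2), (21, 5), (26, 2), (26, 5), (28, 3), (28, 4), (29, 1), (29, 6)]
Holes: [(2, 1), (2, 6), (3, 3), (3, 4), (5, 2), (5, 5), (10, 2), (10, 5), (12, 3), (12, 4), (13, 1), (13, 6), (18, 1), (18, 6), (19, 3), (19, 4), (21, 2), (21, 5), (26, 2), (26, 5), (28, 3), (28, 4), (29, 1), (29, 6)]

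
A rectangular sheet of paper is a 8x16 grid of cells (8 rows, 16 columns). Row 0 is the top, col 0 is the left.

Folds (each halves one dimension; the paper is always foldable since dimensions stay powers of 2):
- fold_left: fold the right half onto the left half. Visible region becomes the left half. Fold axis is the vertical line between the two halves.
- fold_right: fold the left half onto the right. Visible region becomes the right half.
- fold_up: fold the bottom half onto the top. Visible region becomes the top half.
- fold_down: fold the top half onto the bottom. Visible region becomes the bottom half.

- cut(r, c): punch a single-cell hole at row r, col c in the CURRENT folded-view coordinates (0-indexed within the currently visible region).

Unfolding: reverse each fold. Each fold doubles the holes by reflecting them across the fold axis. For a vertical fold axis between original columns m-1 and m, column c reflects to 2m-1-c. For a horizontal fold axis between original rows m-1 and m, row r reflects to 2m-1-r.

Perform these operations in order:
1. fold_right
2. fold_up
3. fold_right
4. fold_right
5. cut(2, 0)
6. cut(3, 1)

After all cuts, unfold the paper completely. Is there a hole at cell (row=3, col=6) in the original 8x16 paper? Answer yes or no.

Answer: no

Derivation:
Op 1 fold_right: fold axis v@8; visible region now rows[0,8) x cols[8,16) = 8x8
Op 2 fold_up: fold axis h@4; visible region now rows[0,4) x cols[8,16) = 4x8
Op 3 fold_right: fold axis v@12; visible region now rows[0,4) x cols[12,16) = 4x4
Op 4 fold_right: fold axis v@14; visible region now rows[0,4) x cols[14,16) = 4x2
Op 5 cut(2, 0): punch at orig (2,14); cuts so far [(2, 14)]; region rows[0,4) x cols[14,16) = 4x2
Op 6 cut(3, 1): punch at orig (3,15); cuts so far [(2, 14), (3, 15)]; region rows[0,4) x cols[14,16) = 4x2
Unfold 1 (reflect across v@14): 4 holes -> [(2, 13), (2, 14), (3, 12), (3, 15)]
Unfold 2 (reflect across v@12): 8 holes -> [(2, 9), (2, 10), (2, 13), (2, 14), (3, 8), (3, 11), (3, 12), (3, 15)]
Unfold 3 (reflect across h@4): 16 holes -> [(2, 9), (2, 10), (2, 13), (2, 14), (3, 8), (3, 11), (3, 12), (3, 15), (4, 8), (4, 11), (4, 12), (4, 15), (5, 9), (5, 10), (5, 13), (5, 14)]
Unfold 4 (reflect across v@8): 32 holes -> [(2, 1), (2, 2), (2, 5), (2, 6), (2, 9), (2, 10), (2, 13), (2, 14), (3, 0), (3, 3), (3, 4), (3, 7), (3, 8), (3, 11), (3, 12), (3, 15), (4, 0), (4, 3), (4, 4), (4, 7), (4, 8), (4, 11), (4, 12), (4, 15), (5, 1), (5, 2), (5, 5), (5, 6), (5, 9), (5, 10), (5, 13), (5, 14)]
Holes: [(2, 1), (2, 2), (2, 5), (2, 6), (2, 9), (2, 10), (2, 13), (2, 14), (3, 0), (3, 3), (3, 4), (3, 7), (3, 8), (3, 11), (3, 12), (3, 15), (4, 0), (4, 3), (4, 4), (4, 7), (4, 8), (4, 11), (4, 12), (4, 15), (5, 1), (5, 2), (5, 5), (5, 6), (5, 9), (5, 10), (5, 13), (5, 14)]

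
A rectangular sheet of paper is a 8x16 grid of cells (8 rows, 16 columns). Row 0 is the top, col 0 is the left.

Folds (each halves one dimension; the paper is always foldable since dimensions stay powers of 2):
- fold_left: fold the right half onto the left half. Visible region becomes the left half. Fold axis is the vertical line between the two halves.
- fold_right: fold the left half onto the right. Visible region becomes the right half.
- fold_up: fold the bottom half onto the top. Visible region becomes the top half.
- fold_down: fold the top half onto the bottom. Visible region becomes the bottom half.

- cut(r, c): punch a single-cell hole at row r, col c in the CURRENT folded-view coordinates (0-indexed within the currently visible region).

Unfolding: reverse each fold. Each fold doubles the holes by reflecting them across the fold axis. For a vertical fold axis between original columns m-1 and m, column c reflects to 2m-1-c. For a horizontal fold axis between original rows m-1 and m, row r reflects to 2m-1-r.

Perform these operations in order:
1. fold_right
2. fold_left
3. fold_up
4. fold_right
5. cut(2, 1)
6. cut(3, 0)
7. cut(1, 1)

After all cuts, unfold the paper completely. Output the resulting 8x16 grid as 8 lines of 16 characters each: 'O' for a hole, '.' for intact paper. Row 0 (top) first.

Answer: ................
O..OO..OO..OO..O
O..OO..OO..OO..O
.OO..OO..OO..OO.
.OO..OO..OO..OO.
O..OO..OO..OO..O
O..OO..OO..OO..O
................

Derivation:
Op 1 fold_right: fold axis v@8; visible region now rows[0,8) x cols[8,16) = 8x8
Op 2 fold_left: fold axis v@12; visible region now rows[0,8) x cols[8,12) = 8x4
Op 3 fold_up: fold axis h@4; visible region now rows[0,4) x cols[8,12) = 4x4
Op 4 fold_right: fold axis v@10; visible region now rows[0,4) x cols[10,12) = 4x2
Op 5 cut(2, 1): punch at orig (2,11); cuts so far [(2, 11)]; region rows[0,4) x cols[10,12) = 4x2
Op 6 cut(3, 0): punch at orig (3,10); cuts so far [(2, 11), (3, 10)]; region rows[0,4) x cols[10,12) = 4x2
Op 7 cut(1, 1): punch at orig (1,11); cuts so far [(1, 11), (2, 11), (3, 10)]; region rows[0,4) x cols[10,12) = 4x2
Unfold 1 (reflect across v@10): 6 holes -> [(1, 8), (1, 11), (2, 8), (2, 11), (3, 9), (3, 10)]
Unfold 2 (reflect across h@4): 12 holes -> [(1, 8), (1, 11), (2, 8), (2, 11), (3, 9), (3, 10), (4, 9), (4, 10), (5, 8), (5, 11), (6, 8), (6, 11)]
Unfold 3 (reflect across v@12): 24 holes -> [(1, 8), (1, 11), (1, 12), (1, 15), (2, 8), (2, 11), (2, 12), (2, 15), (3, 9), (3, 10), (3, 13), (3, 14), (4, 9), (4, 10), (4, 13), (4, 14), (5, 8), (5, 11), (5, 12), (5, 15), (6, 8), (6, 11), (6, 12), (6, 15)]
Unfold 4 (reflect across v@8): 48 holes -> [(1, 0), (1, 3), (1, 4), (1, 7), (1, 8), (1, 11), (1, 12), (1, 15), (2, 0), (2, 3), (2, 4), (2, 7), (2, 8), (2, 11), (2, 12), (2, 15), (3, 1), (3, 2), (3, 5), (3, 6), (3, 9), (3, 10), (3, 13), (3, 14), (4, 1), (4, 2), (4, 5), (4, 6), (4, 9), (4, 10), (4, 13), (4, 14), (5, 0), (5, 3), (5, 4), (5, 7), (5, 8), (5, 11), (5, 12), (5, 15), (6, 0), (6, 3), (6, 4), (6, 7), (6, 8), (6, 11), (6, 12), (6, 15)]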